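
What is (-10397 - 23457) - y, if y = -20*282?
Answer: -28214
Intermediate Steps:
y = -5640
(-10397 - 23457) - y = (-10397 - 23457) - 1*(-5640) = -33854 + 5640 = -28214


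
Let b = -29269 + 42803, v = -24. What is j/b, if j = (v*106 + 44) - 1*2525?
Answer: -75/202 ≈ -0.37129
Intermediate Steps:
j = -5025 (j = (-24*106 + 44) - 1*2525 = (-2544 + 44) - 2525 = -2500 - 2525 = -5025)
b = 13534
j/b = -5025/13534 = -5025*1/13534 = -75/202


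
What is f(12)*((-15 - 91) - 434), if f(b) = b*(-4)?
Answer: 25920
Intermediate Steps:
f(b) = -4*b
f(12)*((-15 - 91) - 434) = (-4*12)*((-15 - 91) - 434) = -48*(-106 - 434) = -48*(-540) = 25920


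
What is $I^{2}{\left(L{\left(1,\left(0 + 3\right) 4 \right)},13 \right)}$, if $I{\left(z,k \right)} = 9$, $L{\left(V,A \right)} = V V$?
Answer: $81$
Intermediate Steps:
$L{\left(V,A \right)} = V^{2}$
$I^{2}{\left(L{\left(1,\left(0 + 3\right) 4 \right)},13 \right)} = 9^{2} = 81$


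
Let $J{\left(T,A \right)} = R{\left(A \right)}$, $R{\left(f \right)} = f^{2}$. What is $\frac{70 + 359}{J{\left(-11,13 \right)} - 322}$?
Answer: $- \frac{143}{51} \approx -2.8039$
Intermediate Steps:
$J{\left(T,A \right)} = A^{2}$
$\frac{70 + 359}{J{\left(-11,13 \right)} - 322} = \frac{70 + 359}{13^{2} - 322} = \frac{429}{169 - 322} = \frac{429}{-153} = 429 \left(- \frac{1}{153}\right) = - \frac{143}{51}$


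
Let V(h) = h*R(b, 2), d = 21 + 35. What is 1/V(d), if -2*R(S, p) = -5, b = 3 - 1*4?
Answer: 1/140 ≈ 0.0071429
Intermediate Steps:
b = -1 (b = 3 - 4 = -1)
R(S, p) = 5/2 (R(S, p) = -½*(-5) = 5/2)
d = 56
V(h) = 5*h/2 (V(h) = h*(5/2) = 5*h/2)
1/V(d) = 1/((5/2)*56) = 1/140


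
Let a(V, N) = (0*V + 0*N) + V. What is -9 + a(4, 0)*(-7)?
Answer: -37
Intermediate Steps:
a(V, N) = V (a(V, N) = (0 + 0) + V = 0 + V = V)
-9 + a(4, 0)*(-7) = -9 + 4*(-7) = -9 - 28 = -37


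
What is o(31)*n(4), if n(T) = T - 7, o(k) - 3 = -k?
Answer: 84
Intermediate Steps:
o(k) = 3 - k
n(T) = -7 + T
o(31)*n(4) = (3 - 1*31)*(-7 + 4) = (3 - 31)*(-3) = -28*(-3) = 84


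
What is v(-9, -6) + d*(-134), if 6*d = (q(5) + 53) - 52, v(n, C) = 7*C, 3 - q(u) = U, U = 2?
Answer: -260/3 ≈ -86.667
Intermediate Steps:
q(u) = 1 (q(u) = 3 - 1*2 = 3 - 2 = 1)
d = ⅓ (d = ((1 + 53) - 52)/6 = (54 - 52)/6 = (⅙)*2 = ⅓ ≈ 0.33333)
v(-9, -6) + d*(-134) = 7*(-6) + (⅓)*(-134) = -42 - 134/3 = -260/3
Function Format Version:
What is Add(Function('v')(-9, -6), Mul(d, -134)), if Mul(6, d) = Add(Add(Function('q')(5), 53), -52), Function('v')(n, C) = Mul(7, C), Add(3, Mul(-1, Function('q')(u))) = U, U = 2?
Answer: Rational(-260, 3) ≈ -86.667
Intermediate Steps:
Function('q')(u) = 1 (Function('q')(u) = Add(3, Mul(-1, 2)) = Add(3, -2) = 1)
d = Rational(1, 3) (d = Mul(Rational(1, 6), Add(Add(1, 53), -52)) = Mul(Rational(1, 6), Add(54, -52)) = Mul(Rational(1, 6), 2) = Rational(1, 3) ≈ 0.33333)
Add(Function('v')(-9, -6), Mul(d, -134)) = Add(Mul(7, -6), Mul(Rational(1, 3), -134)) = Add(-42, Rational(-134, 3)) = Rational(-260, 3)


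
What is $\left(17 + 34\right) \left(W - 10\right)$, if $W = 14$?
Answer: $204$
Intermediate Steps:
$\left(17 + 34\right) \left(W - 10\right) = \left(17 + 34\right) \left(14 - 10\right) = 51 \left(14 - 10\right) = 51 \cdot 4 = 204$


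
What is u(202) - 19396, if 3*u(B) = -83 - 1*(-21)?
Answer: -58250/3 ≈ -19417.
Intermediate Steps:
u(B) = -62/3 (u(B) = (-83 - 1*(-21))/3 = (-83 + 21)/3 = (⅓)*(-62) = -62/3)
u(202) - 19396 = -62/3 - 19396 = -58250/3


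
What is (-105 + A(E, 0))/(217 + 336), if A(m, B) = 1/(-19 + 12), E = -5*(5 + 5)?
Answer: -736/3871 ≈ -0.19013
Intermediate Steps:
E = -50 (E = -5*10 = -50)
A(m, B) = -⅐ (A(m, B) = 1/(-7) = -⅐)
(-105 + A(E, 0))/(217 + 336) = (-105 - ⅐)/(217 + 336) = -736/7/553 = -736/7*1/553 = -736/3871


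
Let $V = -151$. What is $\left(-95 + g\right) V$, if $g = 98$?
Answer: $-453$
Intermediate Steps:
$\left(-95 + g\right) V = \left(-95 + 98\right) \left(-151\right) = 3 \left(-151\right) = -453$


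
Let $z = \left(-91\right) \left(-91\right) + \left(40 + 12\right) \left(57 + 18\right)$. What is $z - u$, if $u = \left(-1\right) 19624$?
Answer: $31805$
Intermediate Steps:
$u = -19624$
$z = 12181$ ($z = 8281 + 52 \cdot 75 = 8281 + 3900 = 12181$)
$z - u = 12181 - -19624 = 12181 + 19624 = 31805$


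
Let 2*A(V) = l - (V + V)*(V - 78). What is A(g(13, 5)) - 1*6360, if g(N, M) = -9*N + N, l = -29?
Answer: -50605/2 ≈ -25303.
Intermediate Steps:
g(N, M) = -8*N
A(V) = -29/2 - V*(-78 + V) (A(V) = (-29 - (V + V)*(V - 78))/2 = (-29 - 2*V*(-78 + V))/2 = -29/2 - V*(-78 + V))
A(g(13, 5)) - 1*6360 = (-29/2 - (-8*13)² + 78*(-8*13)) - 1*6360 = (-29/2 - 1*(-104)² + 78*(-104)) - 6360 = (-29/2 - 1*10816 - 8112) - 6360 = (-29/2 - 10816 - 8112) - 6360 = -37885/2 - 6360 = -50605/2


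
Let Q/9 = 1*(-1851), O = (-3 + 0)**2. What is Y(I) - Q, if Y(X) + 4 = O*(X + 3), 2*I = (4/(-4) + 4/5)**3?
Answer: 4170491/250 ≈ 16682.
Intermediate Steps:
O = 9 (O = (-3)**2 = 9)
I = -1/250 (I = (4/(-4) + 4/5)**3/2 = (4*(-1/4) + 4*(1/5))**3/2 = (-1 + 4/5)**3/2 = (-1/5)**3/2 = (1/2)*(-1/125) = -1/250 ≈ -0.0040000)
Y(X) = 23 + 9*X (Y(X) = -4 + 9*(X + 3) = -4 + 9*(3 + X) = -4 + (27 + 9*X) = 23 + 9*X)
Q = -16659 (Q = 9*(1*(-1851)) = 9*(-1851) = -16659)
Y(I) - Q = (23 + 9*(-1/250)) - 1*(-16659) = (23 - 9/250) + 16659 = 5741/250 + 16659 = 4170491/250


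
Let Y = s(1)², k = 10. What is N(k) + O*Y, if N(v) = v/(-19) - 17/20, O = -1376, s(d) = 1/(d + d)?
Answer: -131243/380 ≈ -345.38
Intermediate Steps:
s(d) = 1/(2*d)
N(v) = -17/20 - v/19 (N(v) = v*(-1/19) - 17*1/20 = -v/19 - 17/20 = -17/20 - v/19)
Y = ¼ (Y = ((½)/1)² = ((½)*1)² = (½)² = ¼ ≈ 0.25000)
N(k) + O*Y = (-17/20 - 1/19*10) - 1376*¼ = (-17/20 - 10/19) - 344 = -523/380 - 344 = -131243/380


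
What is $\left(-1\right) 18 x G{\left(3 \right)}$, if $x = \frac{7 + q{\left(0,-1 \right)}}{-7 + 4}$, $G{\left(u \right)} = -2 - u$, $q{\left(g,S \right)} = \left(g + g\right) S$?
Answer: $-210$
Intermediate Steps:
$q{\left(g,S \right)} = 2 S g$ ($q{\left(g,S \right)} = 2 g S = 2 S g$)
$x = - \frac{7}{3}$ ($x = \frac{7 + 2 \left(-1\right) 0}{-7 + 4} = \frac{7 + 0}{-3} = 7 \left(- \frac{1}{3}\right) = - \frac{7}{3} \approx -2.3333$)
$\left(-1\right) 18 x G{\left(3 \right)} = \left(-1\right) 18 \left(- \frac{7}{3}\right) \left(-2 - 3\right) = \left(-18\right) \left(- \frac{7}{3}\right) \left(-2 - 3\right) = 42 \left(-5\right) = -210$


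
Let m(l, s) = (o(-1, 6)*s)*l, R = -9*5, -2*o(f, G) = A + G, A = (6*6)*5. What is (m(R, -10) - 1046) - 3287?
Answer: -46183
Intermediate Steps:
A = 180 (A = 36*5 = 180)
o(f, G) = -90 - G/2 (o(f, G) = -(180 + G)/2 = -90 - G/2)
R = -45
m(l, s) = -93*l*s (m(l, s) = ((-90 - ½*6)*s)*l = ((-90 - 3)*s)*l = (-93*s)*l = -93*l*s)
(m(R, -10) - 1046) - 3287 = (-93*(-45)*(-10) - 1046) - 3287 = (-41850 - 1046) - 3287 = -42896 - 3287 = -46183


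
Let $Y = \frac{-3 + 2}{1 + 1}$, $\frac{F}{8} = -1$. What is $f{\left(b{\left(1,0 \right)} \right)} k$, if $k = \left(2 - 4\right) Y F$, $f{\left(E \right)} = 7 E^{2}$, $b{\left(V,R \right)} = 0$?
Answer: $0$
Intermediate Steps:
$F = -8$ ($F = 8 \left(-1\right) = -8$)
$Y = - \frac{1}{2} \approx -0.5$
$k = -8$ ($k = \left(2 - 4\right) \left(- \frac{1}{2}\right) \left(-8\right) = \left(-2\right) \left(- \frac{1}{2}\right) \left(-8\right) = 1 \left(-8\right) = -8$)
$f{\left(b{\left(1,0 \right)} \right)} k = 7 \cdot 0^{2} \left(-8\right) = 7 \cdot 0 \left(-8\right) = 0 \left(-8\right) = 0$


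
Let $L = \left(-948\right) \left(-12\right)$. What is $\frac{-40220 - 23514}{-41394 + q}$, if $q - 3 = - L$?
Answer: $\frac{5794}{4797} \approx 1.2078$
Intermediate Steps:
$L = 11376$
$q = -11373$ ($q = 3 - 11376 = -11373$)
$\frac{-40220 - 23514}{-41394 + q} = \frac{-40220 - 23514}{-41394 - 11373} = - \frac{63734}{-52767} = \left(-63734\right) \left(- \frac{1}{52767}\right) = \frac{5794}{4797}$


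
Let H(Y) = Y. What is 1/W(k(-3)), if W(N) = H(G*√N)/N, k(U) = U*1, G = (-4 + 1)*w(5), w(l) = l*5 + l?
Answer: -I*√3/90 ≈ -0.019245*I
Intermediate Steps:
w(l) = 6*l (w(l) = 5*l + l = 6*l)
G = -90 (G = (-4 + 1)*(6*5) = -3*30 = -90)
k(U) = U
W(N) = -90/√N (W(N) = (-90*√N)/N = -90/√N)
1/W(k(-3)) = 1/(-(-30)*I*√3) = 1/(30*I*√3) = -I*√3/90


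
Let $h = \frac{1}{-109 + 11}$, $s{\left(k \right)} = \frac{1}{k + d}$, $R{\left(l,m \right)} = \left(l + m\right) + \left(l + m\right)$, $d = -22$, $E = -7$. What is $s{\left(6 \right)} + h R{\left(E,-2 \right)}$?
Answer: $\frac{95}{784} \approx 0.12117$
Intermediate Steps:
$R{\left(l,m \right)} = 2 l + 2 m$
$s{\left(k \right)} = \frac{1}{-22 + k}$ ($s{\left(k \right)} = \frac{1}{k - 22} = \frac{1}{-22 + k}$)
$h = - \frac{1}{98}$ ($h = \frac{1}{-98} = - \frac{1}{98} \approx -0.010204$)
$s{\left(6 \right)} + h R{\left(E,-2 \right)} = \frac{1}{-22 + 6} - \frac{2 \left(-7\right) + 2 \left(-2\right)}{98} = \frac{1}{-16} - \frac{-14 - 4}{98} = - \frac{1}{16} - - \frac{9}{49} = - \frac{1}{16} + \frac{9}{49} = \frac{95}{784}$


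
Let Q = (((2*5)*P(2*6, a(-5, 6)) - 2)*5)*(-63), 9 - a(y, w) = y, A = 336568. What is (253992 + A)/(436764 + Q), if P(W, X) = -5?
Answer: 73820/56643 ≈ 1.3032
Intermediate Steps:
a(y, w) = 9 - y
Q = 16380 (Q = (((2*5)*(-5) - 2)*5)*(-63) = ((10*(-5) - 2)*5)*(-63) = ((-50 - 2)*5)*(-63) = -52*5*(-63) = -260*(-63) = 16380)
(253992 + A)/(436764 + Q) = (253992 + 336568)/(436764 + 16380) = 590560/453144 = 590560*(1/453144) = 73820/56643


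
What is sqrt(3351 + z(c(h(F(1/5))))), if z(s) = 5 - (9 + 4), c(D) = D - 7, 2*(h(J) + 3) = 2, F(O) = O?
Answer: sqrt(3343) ≈ 57.819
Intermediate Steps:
h(J) = -2 (h(J) = -3 + (1/2)*2 = -3 + 1 = -2)
c(D) = -7 + D
z(s) = -8 (z(s) = 5 - 1*13 = 5 - 13 = -8)
sqrt(3351 + z(c(h(F(1/5))))) = sqrt(3351 - 8) = sqrt(3343)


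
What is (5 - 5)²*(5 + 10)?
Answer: 0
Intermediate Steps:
(5 - 5)²*(5 + 10) = 0²*15 = 0*15 = 0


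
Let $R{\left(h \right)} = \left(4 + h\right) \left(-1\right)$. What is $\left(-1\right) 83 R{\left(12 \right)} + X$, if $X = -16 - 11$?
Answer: $1301$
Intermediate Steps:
$X = -27$ ($X = -16 - 11 = -27$)
$R{\left(h \right)} = -4 - h$
$\left(-1\right) 83 R{\left(12 \right)} + X = \left(-1\right) 83 \left(-4 - 12\right) - 27 = - 83 \left(-4 - 12\right) - 27 = \left(-83\right) \left(-16\right) - 27 = 1328 - 27 = 1301$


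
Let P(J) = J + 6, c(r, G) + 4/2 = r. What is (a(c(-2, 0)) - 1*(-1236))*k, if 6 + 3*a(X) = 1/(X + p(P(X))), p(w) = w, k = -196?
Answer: -725494/3 ≈ -2.4183e+5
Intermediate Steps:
c(r, G) = -2 + r
P(J) = 6 + J
a(X) = -2 + 1/(3*(6 + 2*X)) (a(X) = -2 + 1/(3*(X + (6 + X))) = -2 + 1/(3*(6 + 2*X)))
(a(c(-2, 0)) - 1*(-1236))*k = ((-35 - 12*(-2 - 2))/(6*(3 + (-2 - 2))) - 1*(-1236))*(-196) = ((-35 - 12*(-4))/(6*(3 - 4)) + 1236)*(-196) = ((⅙)*(-35 + 48)/(-1) + 1236)*(-196) = ((⅙)*(-1)*13 + 1236)*(-196) = (-13/6 + 1236)*(-196) = (7403/6)*(-196) = -725494/3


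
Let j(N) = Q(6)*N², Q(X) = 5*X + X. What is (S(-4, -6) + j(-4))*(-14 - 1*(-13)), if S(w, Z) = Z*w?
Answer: -600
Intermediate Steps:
Q(X) = 6*X
j(N) = 36*N² (j(N) = (6*6)*N² = 36*N²)
(S(-4, -6) + j(-4))*(-14 - 1*(-13)) = (-6*(-4) + 36*(-4)²)*(-14 - 1*(-13)) = (24 + 36*16)*(-14 + 13) = (24 + 576)*(-1) = 600*(-1) = -600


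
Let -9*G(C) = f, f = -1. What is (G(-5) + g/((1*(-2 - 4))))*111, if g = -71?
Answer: 7955/6 ≈ 1325.8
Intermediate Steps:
G(C) = ⅑ (G(C) = -⅑*(-1) = ⅑)
(G(-5) + g/((1*(-2 - 4))))*111 = (⅑ - 71/(-2 - 4))*111 = (⅑ - 71/(1*(-6)))*111 = (⅑ - 71/(-6))*111 = (⅑ - 71*(-⅙))*111 = (⅑ + 71/6)*111 = (215/18)*111 = 7955/6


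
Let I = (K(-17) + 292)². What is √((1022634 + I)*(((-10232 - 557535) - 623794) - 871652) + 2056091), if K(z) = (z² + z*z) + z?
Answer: 6*I*√100308945963 ≈ 1.9003e+6*I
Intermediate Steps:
K(z) = z + 2*z² (K(z) = (z² + z²) + z = 2*z² + z = z + 2*z²)
I = 727609 (I = (-17*(1 + 2*(-17)) + 292)² = (-17*(1 - 34) + 292)² = (-17*(-33) + 292)² = (561 + 292)² = 853² = 727609)
√((1022634 + I)*(((-10232 - 557535) - 623794) - 871652) + 2056091) = √((1022634 + 727609)*(((-10232 - 557535) - 623794) - 871652) + 2056091) = √(1750243*((-567767 - 623794) - 871652) + 2056091) = √(1750243*(-1191561 - 871652) + 2056091) = √(1750243*(-2063213) + 2056091) = √(-3611124110759 + 2056091) = √(-3611122054668) = 6*I*√100308945963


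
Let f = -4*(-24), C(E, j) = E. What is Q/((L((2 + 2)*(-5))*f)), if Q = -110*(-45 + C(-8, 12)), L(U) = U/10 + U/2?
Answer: -2915/576 ≈ -5.0608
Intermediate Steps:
L(U) = 3*U/5 (L(U) = U*(⅒) + U*(½) = U/10 + U/2 = 3*U/5)
f = 96
Q = 5830 (Q = -110*(-45 - 8) = -110*(-53) = 5830)
Q/((L((2 + 2)*(-5))*f)) = 5830/(((3*((2 + 2)*(-5))/5)*96)) = 5830/(((3*(4*(-5))/5)*96)) = 5830/((((⅗)*(-20))*96)) = 5830/((-12*96)) = 5830/(-1152) = 5830*(-1/1152) = -2915/576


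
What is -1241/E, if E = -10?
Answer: 1241/10 ≈ 124.10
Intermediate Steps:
-1241/E = -1241/(-10) = -⅒*(-1241) = 1241/10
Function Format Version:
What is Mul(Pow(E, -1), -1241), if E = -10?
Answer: Rational(1241, 10) ≈ 124.10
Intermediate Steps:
Mul(Pow(E, -1), -1241) = Mul(Pow(-10, -1), -1241) = Mul(Rational(-1, 10), -1241) = Rational(1241, 10)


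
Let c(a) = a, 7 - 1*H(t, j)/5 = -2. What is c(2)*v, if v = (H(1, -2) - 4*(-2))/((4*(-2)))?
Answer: -53/4 ≈ -13.250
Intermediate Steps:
H(t, j) = 45 (H(t, j) = 35 - 5*(-2) = 35 + 10 = 45)
v = -53/8 (v = (45 - 4*(-2))/((4*(-2))) = (45 + 8)/(-8) = 53*(-⅛) = -53/8 ≈ -6.6250)
c(2)*v = 2*(-53/8) = -53/4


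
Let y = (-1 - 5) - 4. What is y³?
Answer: -1000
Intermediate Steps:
y = -10 (y = -6 - 4 = -10)
y³ = (-10)³ = -1000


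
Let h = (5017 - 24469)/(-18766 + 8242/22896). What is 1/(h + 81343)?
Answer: 214829047/17475061856617 ≈ 1.2293e-5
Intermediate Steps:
h = 222686496/214829047 (h = -19452/(-18766 + 8242*(1/22896)) = -19452/(-18766 + 4121/11448) = -19452/(-214829047/11448) = -19452*(-11448/214829047) = 222686496/214829047 ≈ 1.0366)
1/(h + 81343) = 1/(222686496/214829047 + 81343) = 1/(17475061856617/214829047) = 214829047/17475061856617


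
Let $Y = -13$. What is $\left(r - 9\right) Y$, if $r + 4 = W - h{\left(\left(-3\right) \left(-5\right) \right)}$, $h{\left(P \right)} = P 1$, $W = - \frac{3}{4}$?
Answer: $\frac{1495}{4} \approx 373.75$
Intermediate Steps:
$W = - \frac{3}{4}$ ($W = \left(-3\right) \frac{1}{4} = - \frac{3}{4} \approx -0.75$)
$h{\left(P \right)} = P$
$r = - \frac{79}{4}$ ($r = -4 - \left(\frac{3}{4} - -15\right) = -4 - \frac{63}{4} = - \frac{79}{4} \approx -19.75$)
$\left(r - 9\right) Y = \left(- \frac{79}{4} - 9\right) \left(-13\right) = \left(- \frac{115}{4}\right) \left(-13\right) = \frac{1495}{4}$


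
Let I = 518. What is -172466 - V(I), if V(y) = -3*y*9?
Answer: -158480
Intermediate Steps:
V(y) = -27*y
-172466 - V(I) = -172466 - (-27)*518 = -172466 - 1*(-13986) = -172466 + 13986 = -158480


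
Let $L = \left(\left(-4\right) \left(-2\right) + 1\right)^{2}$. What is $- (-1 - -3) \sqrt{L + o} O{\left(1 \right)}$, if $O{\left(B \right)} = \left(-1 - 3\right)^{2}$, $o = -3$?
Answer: $- 32 \sqrt{78} \approx -282.62$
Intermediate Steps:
$O{\left(B \right)} = 16$ ($O{\left(B \right)} = \left(-4\right)^{2} = 16$)
$L = 81$ ($L = \left(8 + 1\right)^{2} = 9^{2} = 81$)
$- (-1 - -3) \sqrt{L + o} O{\left(1 \right)} = - (-1 - -3) \sqrt{81 - 3} \cdot 16 = - (-1 + 3) \sqrt{78} \cdot 16 = \left(-1\right) 2 \sqrt{78} \cdot 16 = - 2 \sqrt{78} \cdot 16 = - 32 \sqrt{78}$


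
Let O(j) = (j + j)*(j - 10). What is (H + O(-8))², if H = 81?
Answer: 136161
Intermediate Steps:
O(j) = 2*j*(-10 + j) (O(j) = (2*j)*(-10 + j) = 2*j*(-10 + j))
(H + O(-8))² = (81 + 2*(-8)*(-10 - 8))² = (81 + 2*(-8)*(-18))² = (81 + 288)² = 369² = 136161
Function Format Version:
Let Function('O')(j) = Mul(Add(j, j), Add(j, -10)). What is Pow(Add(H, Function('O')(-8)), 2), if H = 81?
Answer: 136161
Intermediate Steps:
Function('O')(j) = Mul(2, j, Add(-10, j)) (Function('O')(j) = Mul(Mul(2, j), Add(-10, j)) = Mul(2, j, Add(-10, j)))
Pow(Add(H, Function('O')(-8)), 2) = Pow(Add(81, Mul(2, -8, Add(-10, -8))), 2) = Pow(Add(81, Mul(2, -8, -18)), 2) = Pow(Add(81, 288), 2) = Pow(369, 2) = 136161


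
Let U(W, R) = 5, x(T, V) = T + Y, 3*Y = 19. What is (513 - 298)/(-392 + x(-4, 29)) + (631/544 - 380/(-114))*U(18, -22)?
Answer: 41808745/1907808 ≈ 21.915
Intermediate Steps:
Y = 19/3 (Y = (1/3)*19 = 19/3 ≈ 6.3333)
x(T, V) = 19/3 + T (x(T, V) = T + 19/3 = 19/3 + T)
(513 - 298)/(-392 + x(-4, 29)) + (631/544 - 380/(-114))*U(18, -22) = (513 - 298)/(-392 + (19/3 - 4)) + (631/544 - 380/(-114))*5 = 215/(-392 + 7/3) + (631*(1/544) - 380*(-1/114))*5 = 215/(-1169/3) + (631/544 + 10/3)*5 = 215*(-3/1169) + (7333/1632)*5 = -645/1169 + 36665/1632 = 41808745/1907808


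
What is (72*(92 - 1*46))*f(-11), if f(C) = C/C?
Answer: 3312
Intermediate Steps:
f(C) = 1
(72*(92 - 1*46))*f(-11) = (72*(92 - 1*46))*1 = (72*(92 - 46))*1 = (72*46)*1 = 3312*1 = 3312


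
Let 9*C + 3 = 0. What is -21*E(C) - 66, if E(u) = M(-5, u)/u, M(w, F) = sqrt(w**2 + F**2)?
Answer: -66 + 21*sqrt(226) ≈ 249.70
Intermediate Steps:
C = -1/3 (C = -1/3 + (1/9)*0 = -1/3 + 0 = -1/3 ≈ -0.33333)
M(w, F) = sqrt(F**2 + w**2)
E(u) = sqrt(25 + u**2)/u (E(u) = sqrt(u**2 + (-5)**2)/u = sqrt(u**2 + 25)/u = sqrt(25 + u**2)/u)
-21*E(C) - 66 = -21*sqrt(25 + (-1/3)**2)/(-1/3) - 66 = -(-63)*sqrt(25 + 1/9) - 66 = -(-63)*sqrt(226/9) - 66 = -(-63)*sqrt(226)/3 - 66 = -(-21)*sqrt(226) - 66 = 21*sqrt(226) - 66 = -66 + 21*sqrt(226)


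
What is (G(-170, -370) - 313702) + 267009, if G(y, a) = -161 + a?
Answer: -47224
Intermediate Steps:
(G(-170, -370) - 313702) + 267009 = ((-161 - 370) - 313702) + 267009 = (-531 - 313702) + 267009 = -314233 + 267009 = -47224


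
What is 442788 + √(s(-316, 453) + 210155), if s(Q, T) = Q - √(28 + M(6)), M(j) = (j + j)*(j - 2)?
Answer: 442788 + √(209839 - 2*√19) ≈ 4.4325e+5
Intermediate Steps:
M(j) = 2*j*(-2 + j) (M(j) = (2*j)*(-2 + j) = 2*j*(-2 + j))
s(Q, T) = Q - 2*√19 (s(Q, T) = Q - √(28 + 2*6*(-2 + 6)) = Q - √(28 + 2*6*4) = Q - √(28 + 48) = Q - √76 = Q - 2*√19)
442788 + √(s(-316, 453) + 210155) = 442788 + √((-316 - 2*√19) + 210155) = 442788 + √(209839 - 2*√19)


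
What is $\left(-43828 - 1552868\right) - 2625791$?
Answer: $-4222487$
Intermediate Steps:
$\left(-43828 - 1552868\right) - 2625791 = -1596696 - 2625791 = -4222487$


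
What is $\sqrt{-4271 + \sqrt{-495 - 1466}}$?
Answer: $\sqrt{-4271 + i \sqrt{1961}} \approx 0.3388 + 65.354 i$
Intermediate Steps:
$\sqrt{-4271 + \sqrt{-495 - 1466}} = \sqrt{-4271 + \sqrt{-1961}} = \sqrt{-4271 + i \sqrt{1961}}$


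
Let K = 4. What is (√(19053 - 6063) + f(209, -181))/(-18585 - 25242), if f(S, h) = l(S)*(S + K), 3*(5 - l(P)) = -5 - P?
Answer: -16259/43827 - √12990/43827 ≈ -0.37358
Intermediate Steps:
l(P) = 20/3 + P/3 (l(P) = 5 - (-5 - P)/3 = 5 + (5/3 + P/3) = 20/3 + P/3)
f(S, h) = (4 + S)*(20/3 + S/3) (f(S, h) = (20/3 + S/3)*(S + 4) = (20/3 + S/3)*(4 + S) = (4 + S)*(20/3 + S/3))
(√(19053 - 6063) + f(209, -181))/(-18585 - 25242) = (√(19053 - 6063) + (4 + 209)*(20 + 209)/3)/(-18585 - 25242) = (√12990 + (⅓)*213*229)/(-43827) = (√12990 + 16259)*(-1/43827) = (16259 + √12990)*(-1/43827) = -16259/43827 - √12990/43827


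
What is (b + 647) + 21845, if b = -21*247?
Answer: 17305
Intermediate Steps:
b = -5187
(b + 647) + 21845 = (-5187 + 647) + 21845 = -4540 + 21845 = 17305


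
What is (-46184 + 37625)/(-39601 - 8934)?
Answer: 8559/48535 ≈ 0.17635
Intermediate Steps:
(-46184 + 37625)/(-39601 - 8934) = -8559/(-48535) = -8559*(-1/48535) = 8559/48535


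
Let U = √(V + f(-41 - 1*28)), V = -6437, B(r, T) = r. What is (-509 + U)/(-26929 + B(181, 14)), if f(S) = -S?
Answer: 509/26748 - I*√398/6687 ≈ 0.019029 - 0.0029834*I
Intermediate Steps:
U = 4*I*√398 (U = √(-6437 - (-41 - 1*28)) = √(-6437 - (-41 - 28)) = √(-6437 - 1*(-69)) = √(-6437 + 69) = √(-6368) = 4*I*√398 ≈ 79.8*I)
(-509 + U)/(-26929 + B(181, 14)) = (-509 + 4*I*√398)/(-26929 + 181) = (-509 + 4*I*√398)/(-26748) = (-509 + 4*I*√398)*(-1/26748) = 509/26748 - I*√398/6687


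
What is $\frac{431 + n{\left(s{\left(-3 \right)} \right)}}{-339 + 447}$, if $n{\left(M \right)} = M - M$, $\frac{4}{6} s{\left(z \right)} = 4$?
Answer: $\frac{431}{108} \approx 3.9907$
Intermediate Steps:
$s{\left(z \right)} = 6$ ($s{\left(z \right)} = \frac{3}{2} \cdot 4 = 6$)
$n{\left(M \right)} = 0$
$\frac{431 + n{\left(s{\left(-3 \right)} \right)}}{-339 + 447} = \frac{431 + 0}{-339 + 447} = \frac{431}{108}$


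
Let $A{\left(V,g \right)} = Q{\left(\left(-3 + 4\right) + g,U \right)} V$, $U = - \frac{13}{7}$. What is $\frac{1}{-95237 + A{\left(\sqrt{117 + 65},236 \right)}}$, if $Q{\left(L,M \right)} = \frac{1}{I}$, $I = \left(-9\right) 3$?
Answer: $- \frac{69427773}{6612092817019} + \frac{27 \sqrt{182}}{6612092817019} \approx -1.05 \cdot 10^{-5}$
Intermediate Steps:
$U = - \frac{13}{7}$ ($U = \left(-13\right) \frac{1}{7} = - \frac{13}{7} \approx -1.8571$)
$I = -27$
$Q{\left(L,M \right)} = - \frac{1}{27}$ ($Q{\left(L,M \right)} = \frac{1}{-27} = - \frac{1}{27}$)
$A{\left(V,g \right)} = - \frac{V}{27}$
$\frac{1}{-95237 + A{\left(\sqrt{117 + 65},236 \right)}} = \frac{1}{-95237 - \frac{\sqrt{117 + 65}}{27}} = \frac{1}{-95237 - \frac{\sqrt{182}}{27}}$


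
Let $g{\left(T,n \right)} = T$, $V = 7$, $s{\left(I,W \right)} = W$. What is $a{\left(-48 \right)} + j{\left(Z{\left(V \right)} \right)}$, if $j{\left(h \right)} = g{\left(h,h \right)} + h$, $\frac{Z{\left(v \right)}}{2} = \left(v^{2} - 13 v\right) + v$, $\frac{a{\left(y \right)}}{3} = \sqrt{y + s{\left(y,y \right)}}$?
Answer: $-140 + 12 i \sqrt{6} \approx -140.0 + 29.394 i$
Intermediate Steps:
$a{\left(y \right)} = 3 \sqrt{2} \sqrt{y}$ ($a{\left(y \right)} = 3 \sqrt{y + y} = 3 \sqrt{2 y} = 3 \sqrt{2} \sqrt{y}$)
$Z{\left(v \right)} = - 24 v + 2 v^{2}$ ($Z{\left(v \right)} = 2 \left(\left(v^{2} - 13 v\right) + v\right) = 2 \left(v^{2} - 12 v\right) = - 24 v + 2 v^{2}$)
$j{\left(h \right)} = 2 h$ ($j{\left(h \right)} = h + h = 2 h$)
$a{\left(-48 \right)} + j{\left(Z{\left(V \right)} \right)} = 3 \sqrt{2} \sqrt{-48} + 2 \cdot 2 \cdot 7 \left(-12 + 7\right) = 3 \sqrt{2} \cdot 4 i \sqrt{3} + 2 \cdot 2 \cdot 7 \left(-5\right) = 12 i \sqrt{6} + 2 \left(-70\right) = 12 i \sqrt{6} - 140 = -140 + 12 i \sqrt{6}$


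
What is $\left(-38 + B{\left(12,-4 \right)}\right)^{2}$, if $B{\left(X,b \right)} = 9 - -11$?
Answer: $324$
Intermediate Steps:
$B{\left(X,b \right)} = 20$ ($B{\left(X,b \right)} = 9 + 11 = 20$)
$\left(-38 + B{\left(12,-4 \right)}\right)^{2} = \left(-38 + 20\right)^{2} = \left(-18\right)^{2} = 324$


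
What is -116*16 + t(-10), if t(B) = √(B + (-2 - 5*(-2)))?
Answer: -1856 + I*√2 ≈ -1856.0 + 1.4142*I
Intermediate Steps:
t(B) = √(8 + B) (t(B) = √(B + (-2 + 10)) = √(B + 8) = √(8 + B))
-116*16 + t(-10) = -116*16 + √(8 - 10) = -1856 + √(-2) = -1856 + I*√2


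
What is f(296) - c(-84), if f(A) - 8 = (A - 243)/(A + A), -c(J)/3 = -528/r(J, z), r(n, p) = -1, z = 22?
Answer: 942517/592 ≈ 1592.1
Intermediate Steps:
c(J) = -1584 (c(J) = -(-1584)/(-1) = -(-1584)*(-1) = -3*528 = -1584)
f(A) = 8 + (-243 + A)/(2*A) (f(A) = 8 + (A - 243)/(A + A) = 8 + (-243 + A)/((2*A)) = 8 + (-243 + A)*(1/(2*A)) = 8 + (-243 + A)/(2*A))
f(296) - c(-84) = (1/2)*(-243 + 17*296)/296 - 1*(-1584) = (1/2)*(1/296)*(-243 + 5032) + 1584 = (1/2)*(1/296)*4789 + 1584 = 4789/592 + 1584 = 942517/592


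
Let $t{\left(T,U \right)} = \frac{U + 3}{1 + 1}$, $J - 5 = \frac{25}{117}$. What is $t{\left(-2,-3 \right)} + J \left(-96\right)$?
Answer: $- \frac{19520}{39} \approx -500.51$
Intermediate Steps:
$J = \frac{610}{117}$ ($J = 5 + \frac{25}{117} = \frac{610}{117} \approx 5.2137$)
$t{\left(T,U \right)} = \frac{3}{2} + \frac{U}{2}$ ($t{\left(T,U \right)} = \frac{3 + U}{2} = \left(3 + U\right) \frac{1}{2} = \frac{3}{2} + \frac{U}{2}$)
$t{\left(-2,-3 \right)} + J \left(-96\right) = \left(\frac{3}{2} + \frac{1}{2} \left(-3\right)\right) + \frac{610}{117} \left(-96\right) = \left(\frac{3}{2} - \frac{3}{2}\right) - \frac{19520}{39} = 0 - \frac{19520}{39} = - \frac{19520}{39}$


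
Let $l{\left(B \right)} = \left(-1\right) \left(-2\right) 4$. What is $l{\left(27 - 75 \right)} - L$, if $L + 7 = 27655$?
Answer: $-27640$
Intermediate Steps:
$L = 27648$ ($L = -7 + 27655 = 27648$)
$l{\left(B \right)} = 8$ ($l{\left(B \right)} = 2 \cdot 4 = 8$)
$l{\left(27 - 75 \right)} - L = 8 - 27648 = -27640$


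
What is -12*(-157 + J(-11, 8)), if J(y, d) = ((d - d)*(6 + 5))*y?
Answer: 1884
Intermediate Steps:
J(y, d) = 0 (J(y, d) = (0*11)*y = 0*y = 0)
-12*(-157 + J(-11, 8)) = -12*(-157 + 0) = -12*(-157) = 1884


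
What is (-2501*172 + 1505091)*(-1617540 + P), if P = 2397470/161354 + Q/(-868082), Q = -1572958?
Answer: -60884506262083332207678/35017125757 ≈ -1.7387e+12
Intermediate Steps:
P = 583750904418/35017125757 (P = 2397470/161354 - 1572958/(-868082) = 2397470*(1/161354) - 1572958*(-1/868082) = 1198735/80677 + 786479/434041 = 583750904418/35017125757 ≈ 16.670)
(-2501*172 + 1505091)*(-1617540 + P) = (-2501*172 + 1505091)*(-1617540 + 583750904418/35017125757) = (-430172 + 1505091)*(-56641017846073362/35017125757) = 1074919*(-56641017846073362/35017125757) = -60884506262083332207678/35017125757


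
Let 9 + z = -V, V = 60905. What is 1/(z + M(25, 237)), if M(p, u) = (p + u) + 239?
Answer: -1/60413 ≈ -1.6553e-5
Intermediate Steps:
M(p, u) = 239 + p + u
z = -60914 (z = -9 - 1*60905 = -9 - 60905 = -60914)
1/(z + M(25, 237)) = 1/(-60914 + (239 + 25 + 237)) = 1/(-60914 + 501) = 1/(-60413) = -1/60413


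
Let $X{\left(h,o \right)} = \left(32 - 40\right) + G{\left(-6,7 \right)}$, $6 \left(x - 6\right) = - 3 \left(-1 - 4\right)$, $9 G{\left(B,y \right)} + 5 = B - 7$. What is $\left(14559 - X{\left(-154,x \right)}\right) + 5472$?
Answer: $20041$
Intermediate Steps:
$G{\left(B,y \right)} = - \frac{4}{3} + \frac{B}{9}$ ($G{\left(B,y \right)} = - \frac{5}{9} + \frac{B - 7}{9} = - \frac{5}{9} + \frac{-7 + B}{9} = - \frac{5}{9} + \left(- \frac{7}{9} + \frac{B}{9}\right) = - \frac{4}{3} + \frac{B}{9}$)
$x = \frac{17}{2}$ ($x = 6 + \frac{\left(-3\right) \left(-1 - 4\right)}{6} = 6 + \frac{\left(-3\right) \left(-5\right)}{6} = 6 + \frac{1}{6} \cdot 15 = 6 + \frac{5}{2} = \frac{17}{2} \approx 8.5$)
$X{\left(h,o \right)} = -10$ ($X{\left(h,o \right)} = \left(32 - 40\right) + \left(- \frac{4}{3} + \frac{1}{9} \left(-6\right)\right) = -8 - 2 = -10$)
$\left(14559 - X{\left(-154,x \right)}\right) + 5472 = \left(14559 - -10\right) + 5472 = \left(14559 + 10\right) + 5472 = 14569 + 5472 = 20041$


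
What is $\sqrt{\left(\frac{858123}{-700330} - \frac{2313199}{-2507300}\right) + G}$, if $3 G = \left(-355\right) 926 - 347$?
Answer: $\frac{i \sqrt{304395372058726007492304963}}{52678122270} \approx 331.2 i$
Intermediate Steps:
$G = - \frac{329077}{3}$ ($G = \frac{\left(-355\right) 926 - 347}{3} = \frac{-328730 - 347}{3} = \frac{1}{3} \left(-329077\right) = - \frac{329077}{3} \approx -1.0969 \cdot 10^{5}$)
$\sqrt{\left(\frac{858123}{-700330} - \frac{2313199}{-2507300}\right) + G} = \sqrt{\left(\frac{858123}{-700330} - \frac{2313199}{-2507300}\right) - \frac{329077}{3}} = \sqrt{\left(858123 \left(- \frac{1}{700330}\right) - - \frac{2313199}{2507300}\right) - \frac{329077}{3}} = \sqrt{\left(- \frac{858123}{700330} + \frac{2313199}{2507300}\right) - \frac{329077}{3}} = \sqrt{- \frac{53156914223}{175593740900} - \frac{329077}{3}} = \sqrt{- \frac{57784020944891969}{526781222700}} = \frac{i \sqrt{304395372058726007492304963}}{52678122270}$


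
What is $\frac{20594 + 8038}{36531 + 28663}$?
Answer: $\frac{14316}{32597} \approx 0.43918$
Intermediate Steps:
$\frac{20594 + 8038}{36531 + 28663} = \frac{28632}{65194} = 28632 \cdot \frac{1}{65194} = \frac{14316}{32597}$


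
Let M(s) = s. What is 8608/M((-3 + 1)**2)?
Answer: 2152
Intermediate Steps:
8608/M((-3 + 1)**2) = 8608/((-3 + 1)**2) = 8608/((-2)**2) = 8608/4 = 8608*(1/4) = 2152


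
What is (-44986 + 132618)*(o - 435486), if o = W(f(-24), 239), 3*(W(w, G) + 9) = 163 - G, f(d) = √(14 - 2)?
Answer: -114496553552/3 ≈ -3.8166e+10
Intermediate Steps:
f(d) = 2*√3 (f(d) = √12 = 2*√3)
W(w, G) = 136/3 - G/3 (W(w, G) = -9 + (163 - G)/3 = -9 + (163/3 - G/3) = 136/3 - G/3)
o = -103/3 (o = 136/3 - ⅓*239 = 136/3 - 239/3 = -103/3 ≈ -34.333)
(-44986 + 132618)*(o - 435486) = (-44986 + 132618)*(-103/3 - 435486) = 87632*(-1306561/3) = -114496553552/3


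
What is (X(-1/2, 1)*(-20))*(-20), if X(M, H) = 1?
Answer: 400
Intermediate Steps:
(X(-1/2, 1)*(-20))*(-20) = (1*(-20))*(-20) = -20*(-20) = 400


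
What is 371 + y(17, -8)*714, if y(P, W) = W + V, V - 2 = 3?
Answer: -1771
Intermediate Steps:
V = 5 (V = 2 + 3 = 5)
y(P, W) = 5 + W (y(P, W) = W + 5 = 5 + W)
371 + y(17, -8)*714 = 371 + (5 - 8)*714 = 371 - 3*714 = 371 - 2142 = -1771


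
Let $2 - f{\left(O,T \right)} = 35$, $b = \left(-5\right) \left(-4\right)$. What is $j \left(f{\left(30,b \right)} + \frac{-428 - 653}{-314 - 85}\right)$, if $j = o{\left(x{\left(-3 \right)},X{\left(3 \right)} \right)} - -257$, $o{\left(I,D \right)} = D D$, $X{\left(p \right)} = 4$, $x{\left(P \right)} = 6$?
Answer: $- \frac{157118}{19} \approx -8269.4$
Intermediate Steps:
$b = 20$
$f{\left(O,T \right)} = -33$ ($f{\left(O,T \right)} = 2 - 35 = -33$)
$o{\left(I,D \right)} = D^{2}$
$j = 273$ ($j = 4^{2} - -257 = 16 + 257 = 273$)
$j \left(f{\left(30,b \right)} + \frac{-428 - 653}{-314 - 85}\right) = 273 \left(-33 + \frac{-428 - 653}{-314 - 85}\right) = 273 \left(-33 - \frac{1081}{-399}\right) = 273 \left(-33 - - \frac{1081}{399}\right) = 273 \left(-33 + \frac{1081}{399}\right) = 273 \left(- \frac{12086}{399}\right) = - \frac{157118}{19}$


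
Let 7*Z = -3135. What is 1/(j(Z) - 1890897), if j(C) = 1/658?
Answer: -658/1244210225 ≈ -5.2885e-7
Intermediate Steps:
Z = -3135/7 (Z = (1/7)*(-3135) = -3135/7 ≈ -447.86)
j(C) = 1/658
1/(j(Z) - 1890897) = 1/(1/658 - 1890897) = 1/(-1244210225/658) = -658/1244210225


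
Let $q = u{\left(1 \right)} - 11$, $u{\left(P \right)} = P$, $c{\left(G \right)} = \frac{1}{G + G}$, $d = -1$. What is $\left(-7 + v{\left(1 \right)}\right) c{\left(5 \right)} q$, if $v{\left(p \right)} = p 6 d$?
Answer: $13$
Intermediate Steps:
$c{\left(G \right)} = \frac{1}{2 G}$
$v{\left(p \right)} = - 6 p$ ($v{\left(p \right)} = p 6 \left(-1\right) = 6 p \left(-1\right) = - 6 p$)
$q = -10$ ($q = 1 - 11 = -10$)
$\left(-7 + v{\left(1 \right)}\right) c{\left(5 \right)} q = \left(-7 - 6\right) \frac{1}{2 \cdot 5} \left(-10\right) = \left(-7 - 6\right) \frac{1}{2} \cdot \frac{1}{5} \left(-10\right) = \left(-13\right) \frac{1}{10} \left(-10\right) = \left(- \frac{13}{10}\right) \left(-10\right) = 13$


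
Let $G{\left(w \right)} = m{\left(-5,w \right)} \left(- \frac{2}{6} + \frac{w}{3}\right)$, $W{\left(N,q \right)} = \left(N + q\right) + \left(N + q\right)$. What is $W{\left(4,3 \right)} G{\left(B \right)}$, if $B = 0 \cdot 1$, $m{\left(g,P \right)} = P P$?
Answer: $0$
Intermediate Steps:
$m{\left(g,P \right)} = P^{2}$
$W{\left(N,q \right)} = 2 N + 2 q$
$B = 0$
$G{\left(w \right)} = w^{2} \left(- \frac{1}{3} + \frac{w}{3}\right)$ ($G{\left(w \right)} = w^{2} \left(- \frac{2}{6} + \frac{w}{3}\right) = w^{2} \left(\left(-2\right) \frac{1}{6} + w \frac{1}{3}\right) = w^{2} \left(- \frac{1}{3} + \frac{w}{3}\right)$)
$W{\left(4,3 \right)} G{\left(B \right)} = \left(2 \cdot 4 + 2 \cdot 3\right) \frac{0^{2} \left(-1 + 0\right)}{3} = \left(8 + 6\right) \frac{1}{3} \cdot 0 \left(-1\right) = 14 \cdot 0 = 0$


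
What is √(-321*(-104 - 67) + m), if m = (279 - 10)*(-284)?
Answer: I*√21505 ≈ 146.65*I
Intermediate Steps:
m = -76396 (m = 269*(-284) = -76396)
√(-321*(-104 - 67) + m) = √(-321*(-104 - 67) - 76396) = √(-321*(-171) - 76396) = √(54891 - 76396) = √(-21505) = I*√21505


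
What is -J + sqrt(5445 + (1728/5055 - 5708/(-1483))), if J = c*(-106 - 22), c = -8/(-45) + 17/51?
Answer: 2944/45 + sqrt(34026252992875865)/2498855 ≈ 139.24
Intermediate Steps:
c = 23/45 (c = -8*(-1/45) + 17*(1/51) = 8/45 + 1/3 = 23/45 ≈ 0.51111)
J = -2944/45 (J = 23*(-106 - 22)/45 = (23/45)*(-128) = -2944/45 ≈ -65.422)
-J + sqrt(5445 + (1728/5055 - 5708/(-1483))) = -1*(-2944/45) + sqrt(5445 + (1728/5055 - 5708/(-1483))) = 2944/45 + sqrt(5445 + (1728*(1/5055) - 5708*(-1/1483))) = 2944/45 + sqrt(5445 + (576/1685 + 5708/1483)) = 2944/45 + sqrt(5445 + 10472188/2498855) = 2944/45 + sqrt(13616737663/2498855) = 2944/45 + sqrt(34026252992875865)/2498855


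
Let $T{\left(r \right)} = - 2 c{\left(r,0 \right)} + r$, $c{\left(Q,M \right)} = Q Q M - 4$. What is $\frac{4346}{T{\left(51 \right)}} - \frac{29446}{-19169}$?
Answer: $\frac{85045788}{1130971} \approx 75.197$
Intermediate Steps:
$c{\left(Q,M \right)} = -4 + M Q^{2}$ ($c{\left(Q,M \right)} = Q^{2} M - 4 = M Q^{2} - 4 = -4 + M Q^{2}$)
$T{\left(r \right)} = 8 + r$ ($T{\left(r \right)} = - 2 \left(-4 + 0 r^{2}\right) + r = - 2 \left(-4 + 0\right) + r = \left(-2\right) \left(-4\right) + r = 8 + r$)
$\frac{4346}{T{\left(51 \right)}} - \frac{29446}{-19169} = \frac{4346}{8 + 51} - \frac{29446}{-19169} = \frac{4346}{59} - - \frac{29446}{19169} = 4346 \cdot \frac{1}{59} + \frac{29446}{19169} = \frac{4346}{59} + \frac{29446}{19169} = \frac{85045788}{1130971}$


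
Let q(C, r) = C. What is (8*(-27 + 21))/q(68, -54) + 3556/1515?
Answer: 42272/25755 ≈ 1.6413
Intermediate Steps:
(8*(-27 + 21))/q(68, -54) + 3556/1515 = (8*(-27 + 21))/68 + 3556/1515 = (8*(-6))*(1/68) + 3556*(1/1515) = -48*1/68 + 3556/1515 = -12/17 + 3556/1515 = 42272/25755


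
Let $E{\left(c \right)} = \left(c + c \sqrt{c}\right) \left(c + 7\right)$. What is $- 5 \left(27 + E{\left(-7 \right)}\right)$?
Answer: $-135$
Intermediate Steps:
$E{\left(c \right)} = \left(7 + c\right) \left(c + c^{\frac{3}{2}}\right)$ ($E{\left(c \right)} = \left(c + c^{\frac{3}{2}}\right) \left(7 + c\right) = \left(7 + c\right) \left(c + c^{\frac{3}{2}}\right)$)
$- 5 \left(27 + E{\left(-7 \right)}\right) = - 5 \left(27 + \left(\left(-7\right)^{2} + \left(-7\right)^{\frac{5}{2}} + 7 \left(-7\right) + 7 \left(-7\right)^{\frac{3}{2}}\right)\right) = - 5 \left(27 + \left(49 + 49 i \sqrt{7} - 49 + 7 \left(- 7 i \sqrt{7}\right)\right)\right) = - 5 \left(27 + \left(49 + 49 i \sqrt{7} - 49 - 49 i \sqrt{7}\right)\right) = - 5 \left(27 + 0\right) = \left(-5\right) 27 = -135$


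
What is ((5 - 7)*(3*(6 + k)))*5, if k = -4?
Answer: -60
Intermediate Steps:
((5 - 7)*(3*(6 + k)))*5 = ((5 - 7)*(3*(6 - 4)))*5 = -6*2*5 = -2*6*5 = -12*5 = -60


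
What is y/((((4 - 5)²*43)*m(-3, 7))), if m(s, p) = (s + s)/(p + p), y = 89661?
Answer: -209209/43 ≈ -4865.3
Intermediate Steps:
m(s, p) = s/p (m(s, p) = (2*s)/((2*p)) = (2*s)*(1/(2*p)) = s/p)
y/((((4 - 5)²*43)*m(-3, 7))) = 89661/((((4 - 5)²*43)*(-3/7))) = 89661/((((-1)²*43)*(-3*⅐))) = 89661/(((1*43)*(-3/7))) = 89661/((43*(-3/7))) = 89661/(-129/7) = 89661*(-7/129) = -209209/43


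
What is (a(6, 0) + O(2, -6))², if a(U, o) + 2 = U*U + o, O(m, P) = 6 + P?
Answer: 1156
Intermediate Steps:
a(U, o) = -2 + o + U² (a(U, o) = -2 + (U*U + o) = -2 + (U² + o) = -2 + (o + U²) = -2 + o + U²)
(a(6, 0) + O(2, -6))² = ((-2 + 0 + 6²) + (6 - 6))² = ((-2 + 0 + 36) + 0)² = (34 + 0)² = 34² = 1156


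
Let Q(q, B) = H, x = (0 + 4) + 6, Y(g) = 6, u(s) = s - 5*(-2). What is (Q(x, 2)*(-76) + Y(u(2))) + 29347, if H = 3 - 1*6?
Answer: 29581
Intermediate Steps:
u(s) = 10 + s (u(s) = s + 10 = 10 + s)
H = -3 (H = 3 - 6 = -3)
x = 10 (x = 4 + 6 = 10)
Q(q, B) = -3
(Q(x, 2)*(-76) + Y(u(2))) + 29347 = (-3*(-76) + 6) + 29347 = (228 + 6) + 29347 = 234 + 29347 = 29581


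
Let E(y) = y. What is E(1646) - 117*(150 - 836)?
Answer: 81908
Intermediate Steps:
E(1646) - 117*(150 - 836) = 1646 - 117*(150 - 836) = 1646 - 117*(-686) = 1646 - 1*(-80262) = 1646 + 80262 = 81908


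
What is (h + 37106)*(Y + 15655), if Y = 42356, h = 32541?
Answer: 4040292117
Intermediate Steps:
(h + 37106)*(Y + 15655) = (32541 + 37106)*(42356 + 15655) = 69647*58011 = 4040292117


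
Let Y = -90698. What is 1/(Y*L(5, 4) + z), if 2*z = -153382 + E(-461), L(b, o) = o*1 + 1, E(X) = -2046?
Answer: -1/531204 ≈ -1.8825e-6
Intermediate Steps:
L(b, o) = 1 + o (L(b, o) = o + 1 = 1 + o)
z = -77714 (z = (-153382 - 2046)/2 = (½)*(-155428) = -77714)
1/(Y*L(5, 4) + z) = 1/(-90698*(1 + 4) - 77714) = 1/(-90698*5 - 77714) = 1/(-453490 - 77714) = 1/(-531204) = -1/531204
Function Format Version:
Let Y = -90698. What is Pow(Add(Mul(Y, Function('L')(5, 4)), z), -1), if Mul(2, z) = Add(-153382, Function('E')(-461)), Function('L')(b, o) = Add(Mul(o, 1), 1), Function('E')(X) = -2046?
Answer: Rational(-1, 531204) ≈ -1.8825e-6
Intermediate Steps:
Function('L')(b, o) = Add(1, o) (Function('L')(b, o) = Add(o, 1) = Add(1, o))
z = -77714 (z = Mul(Rational(1, 2), Add(-153382, -2046)) = Mul(Rational(1, 2), -155428) = -77714)
Pow(Add(Mul(Y, Function('L')(5, 4)), z), -1) = Pow(Add(Mul(-90698, Add(1, 4)), -77714), -1) = Pow(Add(Mul(-90698, 5), -77714), -1) = Pow(Add(-453490, -77714), -1) = Pow(-531204, -1) = Rational(-1, 531204)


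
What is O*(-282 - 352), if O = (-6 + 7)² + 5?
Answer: -3804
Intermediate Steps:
O = 6 (O = 1² + 5 = 1 + 5 = 6)
O*(-282 - 352) = 6*(-282 - 352) = 6*(-634) = -3804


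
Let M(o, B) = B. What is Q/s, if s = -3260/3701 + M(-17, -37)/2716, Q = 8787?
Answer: -88326185892/8991097 ≈ -9823.7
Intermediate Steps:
s = -8991097/10051916 (s = -3260/3701 - 37/2716 = -8991097/10051916 ≈ -0.89447)
Q/s = 8787/(-8991097/10051916) = 8787*(-10051916/8991097) = -88326185892/8991097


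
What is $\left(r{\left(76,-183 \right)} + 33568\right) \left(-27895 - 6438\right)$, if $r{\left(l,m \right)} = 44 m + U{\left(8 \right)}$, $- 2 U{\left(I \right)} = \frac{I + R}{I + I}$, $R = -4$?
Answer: $- \frac{7008292291}{8} \approx -8.7604 \cdot 10^{8}$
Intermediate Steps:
$U{\left(I \right)} = - \frac{-4 + I}{4 I}$ ($U{\left(I \right)} = - \frac{\left(I - 4\right) \frac{1}{I + I}}{2} = - \frac{\left(-4 + I\right) \frac{1}{2 I}}{2} = - \frac{\frac{1}{2} \frac{1}{I} \left(-4 + I\right)}{2} = - \frac{-4 + I}{4 I}$)
$r{\left(l,m \right)} = - \frac{1}{8} + 44 m$ ($r{\left(l,m \right)} = 44 m + \frac{4 - 8}{4 \cdot 8} = 44 m + \frac{1}{4} \cdot \frac{1}{8} \left(4 - 8\right) = 44 m + \frac{1}{4} \cdot \frac{1}{8} \left(-4\right) = 44 m - \frac{1}{8} = - \frac{1}{8} + 44 m$)
$\left(r{\left(76,-183 \right)} + 33568\right) \left(-27895 - 6438\right) = \left(\left(- \frac{1}{8} + 44 \left(-183\right)\right) + 33568\right) \left(-27895 - 6438\right) = \left(\left(- \frac{1}{8} - 8052\right) + 33568\right) \left(-34333\right) = \left(- \frac{64417}{8} + 33568\right) \left(-34333\right) = \frac{204127}{8} \left(-34333\right) = - \frac{7008292291}{8}$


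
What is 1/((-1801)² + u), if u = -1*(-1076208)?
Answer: 1/4319809 ≈ 2.3149e-7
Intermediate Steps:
u = 1076208
1/((-1801)² + u) = 1/((-1801)² + 1076208) = 1/(3243601 + 1076208) = 1/4319809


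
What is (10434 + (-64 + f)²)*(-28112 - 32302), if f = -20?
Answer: -1056640860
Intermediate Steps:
(10434 + (-64 + f)²)*(-28112 - 32302) = (10434 + (-64 - 20)²)*(-28112 - 32302) = (10434 + (-84)²)*(-60414) = (10434 + 7056)*(-60414) = 17490*(-60414) = -1056640860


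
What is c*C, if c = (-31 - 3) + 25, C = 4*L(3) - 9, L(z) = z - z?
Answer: 81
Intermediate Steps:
L(z) = 0
C = -9 (C = 4*0 - 9 = 0 - 9 = -9)
c = -9 (c = -34 + 25 = -9)
c*C = -9*(-9) = 81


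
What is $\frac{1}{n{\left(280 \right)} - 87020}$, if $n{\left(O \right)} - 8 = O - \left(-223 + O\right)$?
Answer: $- \frac{1}{86789} \approx -1.1522 \cdot 10^{-5}$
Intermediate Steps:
$n{\left(O \right)} = 231$ ($n{\left(O \right)} = 8 + \left(O - \left(-223 + O\right)\right) = 8 + 223 = 231$)
$\frac{1}{n{\left(280 \right)} - 87020} = \frac{1}{231 - 87020} = \frac{1}{-86789} = - \frac{1}{86789}$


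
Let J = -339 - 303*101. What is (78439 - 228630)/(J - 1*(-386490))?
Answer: -150191/355548 ≈ -0.42242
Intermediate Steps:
J = -30942 (J = -339 - 30603 = -30942)
(78439 - 228630)/(J - 1*(-386490)) = (78439 - 228630)/(-30942 - 1*(-386490)) = -150191/(-30942 + 386490) = -150191/355548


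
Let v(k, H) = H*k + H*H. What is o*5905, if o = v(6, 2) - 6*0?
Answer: 94480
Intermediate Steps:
v(k, H) = H**2 + H*k (v(k, H) = H*k + H**2 = H**2 + H*k)
o = 16 (o = 2*(2 + 6) - 6*0 = 2*8 + 0 = 16 + 0 = 16)
o*5905 = 16*5905 = 94480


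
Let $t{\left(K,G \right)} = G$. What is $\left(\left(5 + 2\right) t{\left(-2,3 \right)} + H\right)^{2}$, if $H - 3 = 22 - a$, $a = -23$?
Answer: $4761$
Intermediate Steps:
$H = 48$ ($H = 3 + \left(22 - -23\right) = 3 + \left(22 + 23\right) = 3 + 45 = 48$)
$\left(\left(5 + 2\right) t{\left(-2,3 \right)} + H\right)^{2} = \left(\left(5 + 2\right) 3 + 48\right)^{2} = \left(7 \cdot 3 + 48\right)^{2} = \left(21 + 48\right)^{2} = 69^{2} = 4761$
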